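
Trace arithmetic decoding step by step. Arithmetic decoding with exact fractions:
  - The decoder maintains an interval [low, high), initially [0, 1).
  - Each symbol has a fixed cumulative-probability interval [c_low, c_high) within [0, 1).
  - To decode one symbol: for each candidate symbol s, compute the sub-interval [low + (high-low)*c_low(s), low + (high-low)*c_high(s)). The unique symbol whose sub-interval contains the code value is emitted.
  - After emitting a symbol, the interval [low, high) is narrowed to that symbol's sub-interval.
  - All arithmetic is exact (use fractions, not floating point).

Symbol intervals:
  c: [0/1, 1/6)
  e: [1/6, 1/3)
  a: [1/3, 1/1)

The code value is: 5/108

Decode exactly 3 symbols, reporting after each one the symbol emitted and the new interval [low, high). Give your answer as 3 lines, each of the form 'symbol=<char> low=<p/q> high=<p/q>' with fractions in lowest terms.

Step 1: interval [0/1, 1/1), width = 1/1 - 0/1 = 1/1
  'c': [0/1 + 1/1*0/1, 0/1 + 1/1*1/6) = [0/1, 1/6) <- contains code 5/108
  'e': [0/1 + 1/1*1/6, 0/1 + 1/1*1/3) = [1/6, 1/3)
  'a': [0/1 + 1/1*1/3, 0/1 + 1/1*1/1) = [1/3, 1/1)
  emit 'c', narrow to [0/1, 1/6)
Step 2: interval [0/1, 1/6), width = 1/6 - 0/1 = 1/6
  'c': [0/1 + 1/6*0/1, 0/1 + 1/6*1/6) = [0/1, 1/36)
  'e': [0/1 + 1/6*1/6, 0/1 + 1/6*1/3) = [1/36, 1/18) <- contains code 5/108
  'a': [0/1 + 1/6*1/3, 0/1 + 1/6*1/1) = [1/18, 1/6)
  emit 'e', narrow to [1/36, 1/18)
Step 3: interval [1/36, 1/18), width = 1/18 - 1/36 = 1/36
  'c': [1/36 + 1/36*0/1, 1/36 + 1/36*1/6) = [1/36, 7/216)
  'e': [1/36 + 1/36*1/6, 1/36 + 1/36*1/3) = [7/216, 1/27)
  'a': [1/36 + 1/36*1/3, 1/36 + 1/36*1/1) = [1/27, 1/18) <- contains code 5/108
  emit 'a', narrow to [1/27, 1/18)

Answer: symbol=c low=0/1 high=1/6
symbol=e low=1/36 high=1/18
symbol=a low=1/27 high=1/18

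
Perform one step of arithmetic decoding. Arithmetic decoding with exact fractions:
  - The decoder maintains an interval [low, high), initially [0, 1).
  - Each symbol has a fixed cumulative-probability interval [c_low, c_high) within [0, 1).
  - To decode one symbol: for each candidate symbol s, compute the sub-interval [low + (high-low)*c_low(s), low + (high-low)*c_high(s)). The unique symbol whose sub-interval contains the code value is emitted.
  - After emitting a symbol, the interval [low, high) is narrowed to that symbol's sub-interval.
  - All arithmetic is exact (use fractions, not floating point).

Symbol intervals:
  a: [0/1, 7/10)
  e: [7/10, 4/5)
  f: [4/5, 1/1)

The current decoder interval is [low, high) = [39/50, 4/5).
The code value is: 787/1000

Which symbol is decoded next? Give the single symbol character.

Answer: a

Derivation:
Interval width = high − low = 4/5 − 39/50 = 1/50
Scaled code = (code − low) / width = (787/1000 − 39/50) / 1/50 = 7/20
  a: [0/1, 7/10) ← scaled code falls here ✓
  e: [7/10, 4/5) 
  f: [4/5, 1/1) 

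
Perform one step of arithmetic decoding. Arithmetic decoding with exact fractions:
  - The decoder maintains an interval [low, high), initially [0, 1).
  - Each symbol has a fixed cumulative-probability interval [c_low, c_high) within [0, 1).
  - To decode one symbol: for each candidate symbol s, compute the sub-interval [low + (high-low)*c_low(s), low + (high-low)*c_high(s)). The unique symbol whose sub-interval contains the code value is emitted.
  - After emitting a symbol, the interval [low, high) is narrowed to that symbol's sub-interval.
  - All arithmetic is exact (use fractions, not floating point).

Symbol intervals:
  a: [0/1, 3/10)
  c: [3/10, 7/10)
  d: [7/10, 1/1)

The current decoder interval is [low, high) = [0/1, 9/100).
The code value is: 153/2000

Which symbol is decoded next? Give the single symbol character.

Answer: d

Derivation:
Interval width = high − low = 9/100 − 0/1 = 9/100
Scaled code = (code − low) / width = (153/2000 − 0/1) / 9/100 = 17/20
  a: [0/1, 3/10) 
  c: [3/10, 7/10) 
  d: [7/10, 1/1) ← scaled code falls here ✓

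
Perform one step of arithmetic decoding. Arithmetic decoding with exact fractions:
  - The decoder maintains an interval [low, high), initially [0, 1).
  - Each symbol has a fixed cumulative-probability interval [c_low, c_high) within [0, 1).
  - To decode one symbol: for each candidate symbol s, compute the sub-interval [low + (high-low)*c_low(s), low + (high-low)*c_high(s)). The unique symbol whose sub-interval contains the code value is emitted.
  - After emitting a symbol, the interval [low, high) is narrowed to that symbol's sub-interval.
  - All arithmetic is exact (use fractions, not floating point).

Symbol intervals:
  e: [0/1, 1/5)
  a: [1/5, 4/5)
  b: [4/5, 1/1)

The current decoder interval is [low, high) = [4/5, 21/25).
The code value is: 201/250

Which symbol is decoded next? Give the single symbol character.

Answer: e

Derivation:
Interval width = high − low = 21/25 − 4/5 = 1/25
Scaled code = (code − low) / width = (201/250 − 4/5) / 1/25 = 1/10
  e: [0/1, 1/5) ← scaled code falls here ✓
  a: [1/5, 4/5) 
  b: [4/5, 1/1) 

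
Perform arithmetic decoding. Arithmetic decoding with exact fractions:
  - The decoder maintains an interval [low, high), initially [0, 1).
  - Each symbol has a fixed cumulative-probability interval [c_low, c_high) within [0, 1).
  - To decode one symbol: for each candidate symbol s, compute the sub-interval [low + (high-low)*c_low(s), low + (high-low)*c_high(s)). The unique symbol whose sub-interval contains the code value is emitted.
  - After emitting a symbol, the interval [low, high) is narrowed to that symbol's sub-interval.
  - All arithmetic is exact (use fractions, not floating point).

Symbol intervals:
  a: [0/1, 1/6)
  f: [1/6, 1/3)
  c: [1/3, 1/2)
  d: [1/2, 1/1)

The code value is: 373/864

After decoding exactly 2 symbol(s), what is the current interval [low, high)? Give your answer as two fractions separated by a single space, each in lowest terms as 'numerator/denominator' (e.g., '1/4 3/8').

Step 1: interval [0/1, 1/1), width = 1/1 - 0/1 = 1/1
  'a': [0/1 + 1/1*0/1, 0/1 + 1/1*1/6) = [0/1, 1/6)
  'f': [0/1 + 1/1*1/6, 0/1 + 1/1*1/3) = [1/6, 1/3)
  'c': [0/1 + 1/1*1/3, 0/1 + 1/1*1/2) = [1/3, 1/2) <- contains code 373/864
  'd': [0/1 + 1/1*1/2, 0/1 + 1/1*1/1) = [1/2, 1/1)
  emit 'c', narrow to [1/3, 1/2)
Step 2: interval [1/3, 1/2), width = 1/2 - 1/3 = 1/6
  'a': [1/3 + 1/6*0/1, 1/3 + 1/6*1/6) = [1/3, 13/36)
  'f': [1/3 + 1/6*1/6, 1/3 + 1/6*1/3) = [13/36, 7/18)
  'c': [1/3 + 1/6*1/3, 1/3 + 1/6*1/2) = [7/18, 5/12)
  'd': [1/3 + 1/6*1/2, 1/3 + 1/6*1/1) = [5/12, 1/2) <- contains code 373/864
  emit 'd', narrow to [5/12, 1/2)

Answer: 5/12 1/2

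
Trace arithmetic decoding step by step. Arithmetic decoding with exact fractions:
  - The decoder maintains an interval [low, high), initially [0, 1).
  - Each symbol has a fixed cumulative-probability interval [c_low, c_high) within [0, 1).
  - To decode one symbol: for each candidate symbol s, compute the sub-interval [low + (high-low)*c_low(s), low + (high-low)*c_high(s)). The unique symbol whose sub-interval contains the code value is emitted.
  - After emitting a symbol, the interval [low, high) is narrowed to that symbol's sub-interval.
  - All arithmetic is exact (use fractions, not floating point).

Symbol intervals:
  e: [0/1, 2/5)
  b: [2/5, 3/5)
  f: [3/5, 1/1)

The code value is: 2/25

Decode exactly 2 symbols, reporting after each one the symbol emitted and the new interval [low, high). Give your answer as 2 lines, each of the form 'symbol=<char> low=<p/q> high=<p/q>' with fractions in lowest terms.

Answer: symbol=e low=0/1 high=2/5
symbol=e low=0/1 high=4/25

Derivation:
Step 1: interval [0/1, 1/1), width = 1/1 - 0/1 = 1/1
  'e': [0/1 + 1/1*0/1, 0/1 + 1/1*2/5) = [0/1, 2/5) <- contains code 2/25
  'b': [0/1 + 1/1*2/5, 0/1 + 1/1*3/5) = [2/5, 3/5)
  'f': [0/1 + 1/1*3/5, 0/1 + 1/1*1/1) = [3/5, 1/1)
  emit 'e', narrow to [0/1, 2/5)
Step 2: interval [0/1, 2/5), width = 2/5 - 0/1 = 2/5
  'e': [0/1 + 2/5*0/1, 0/1 + 2/5*2/5) = [0/1, 4/25) <- contains code 2/25
  'b': [0/1 + 2/5*2/5, 0/1 + 2/5*3/5) = [4/25, 6/25)
  'f': [0/1 + 2/5*3/5, 0/1 + 2/5*1/1) = [6/25, 2/5)
  emit 'e', narrow to [0/1, 4/25)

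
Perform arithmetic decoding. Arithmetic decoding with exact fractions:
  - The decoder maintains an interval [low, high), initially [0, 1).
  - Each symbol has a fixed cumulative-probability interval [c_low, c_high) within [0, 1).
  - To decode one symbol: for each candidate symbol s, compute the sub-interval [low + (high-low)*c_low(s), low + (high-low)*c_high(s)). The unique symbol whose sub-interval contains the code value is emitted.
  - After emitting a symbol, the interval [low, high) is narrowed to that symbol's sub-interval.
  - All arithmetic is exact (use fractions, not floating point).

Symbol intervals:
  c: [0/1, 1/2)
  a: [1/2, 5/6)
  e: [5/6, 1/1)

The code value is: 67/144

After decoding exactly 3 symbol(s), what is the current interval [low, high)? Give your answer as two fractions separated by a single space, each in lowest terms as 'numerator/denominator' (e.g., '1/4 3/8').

Answer: 11/24 35/72

Derivation:
Step 1: interval [0/1, 1/1), width = 1/1 - 0/1 = 1/1
  'c': [0/1 + 1/1*0/1, 0/1 + 1/1*1/2) = [0/1, 1/2) <- contains code 67/144
  'a': [0/1 + 1/1*1/2, 0/1 + 1/1*5/6) = [1/2, 5/6)
  'e': [0/1 + 1/1*5/6, 0/1 + 1/1*1/1) = [5/6, 1/1)
  emit 'c', narrow to [0/1, 1/2)
Step 2: interval [0/1, 1/2), width = 1/2 - 0/1 = 1/2
  'c': [0/1 + 1/2*0/1, 0/1 + 1/2*1/2) = [0/1, 1/4)
  'a': [0/1 + 1/2*1/2, 0/1 + 1/2*5/6) = [1/4, 5/12)
  'e': [0/1 + 1/2*5/6, 0/1 + 1/2*1/1) = [5/12, 1/2) <- contains code 67/144
  emit 'e', narrow to [5/12, 1/2)
Step 3: interval [5/12, 1/2), width = 1/2 - 5/12 = 1/12
  'c': [5/12 + 1/12*0/1, 5/12 + 1/12*1/2) = [5/12, 11/24)
  'a': [5/12 + 1/12*1/2, 5/12 + 1/12*5/6) = [11/24, 35/72) <- contains code 67/144
  'e': [5/12 + 1/12*5/6, 5/12 + 1/12*1/1) = [35/72, 1/2)
  emit 'a', narrow to [11/24, 35/72)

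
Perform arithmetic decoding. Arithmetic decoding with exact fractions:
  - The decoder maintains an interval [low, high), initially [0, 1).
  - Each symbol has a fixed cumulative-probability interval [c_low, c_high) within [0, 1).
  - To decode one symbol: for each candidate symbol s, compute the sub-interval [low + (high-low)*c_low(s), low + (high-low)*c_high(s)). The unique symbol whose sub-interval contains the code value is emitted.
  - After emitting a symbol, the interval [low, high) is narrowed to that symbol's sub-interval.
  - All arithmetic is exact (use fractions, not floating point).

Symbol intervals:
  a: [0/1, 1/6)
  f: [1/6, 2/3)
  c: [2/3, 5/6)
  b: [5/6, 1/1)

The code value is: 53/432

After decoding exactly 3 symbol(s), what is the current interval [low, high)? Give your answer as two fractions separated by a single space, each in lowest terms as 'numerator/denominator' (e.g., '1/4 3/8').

Step 1: interval [0/1, 1/1), width = 1/1 - 0/1 = 1/1
  'a': [0/1 + 1/1*0/1, 0/1 + 1/1*1/6) = [0/1, 1/6) <- contains code 53/432
  'f': [0/1 + 1/1*1/6, 0/1 + 1/1*2/3) = [1/6, 2/3)
  'c': [0/1 + 1/1*2/3, 0/1 + 1/1*5/6) = [2/3, 5/6)
  'b': [0/1 + 1/1*5/6, 0/1 + 1/1*1/1) = [5/6, 1/1)
  emit 'a', narrow to [0/1, 1/6)
Step 2: interval [0/1, 1/6), width = 1/6 - 0/1 = 1/6
  'a': [0/1 + 1/6*0/1, 0/1 + 1/6*1/6) = [0/1, 1/36)
  'f': [0/1 + 1/6*1/6, 0/1 + 1/6*2/3) = [1/36, 1/9)
  'c': [0/1 + 1/6*2/3, 0/1 + 1/6*5/6) = [1/9, 5/36) <- contains code 53/432
  'b': [0/1 + 1/6*5/6, 0/1 + 1/6*1/1) = [5/36, 1/6)
  emit 'c', narrow to [1/9, 5/36)
Step 3: interval [1/9, 5/36), width = 5/36 - 1/9 = 1/36
  'a': [1/9 + 1/36*0/1, 1/9 + 1/36*1/6) = [1/9, 25/216)
  'f': [1/9 + 1/36*1/6, 1/9 + 1/36*2/3) = [25/216, 7/54) <- contains code 53/432
  'c': [1/9 + 1/36*2/3, 1/9 + 1/36*5/6) = [7/54, 29/216)
  'b': [1/9 + 1/36*5/6, 1/9 + 1/36*1/1) = [29/216, 5/36)
  emit 'f', narrow to [25/216, 7/54)

Answer: 25/216 7/54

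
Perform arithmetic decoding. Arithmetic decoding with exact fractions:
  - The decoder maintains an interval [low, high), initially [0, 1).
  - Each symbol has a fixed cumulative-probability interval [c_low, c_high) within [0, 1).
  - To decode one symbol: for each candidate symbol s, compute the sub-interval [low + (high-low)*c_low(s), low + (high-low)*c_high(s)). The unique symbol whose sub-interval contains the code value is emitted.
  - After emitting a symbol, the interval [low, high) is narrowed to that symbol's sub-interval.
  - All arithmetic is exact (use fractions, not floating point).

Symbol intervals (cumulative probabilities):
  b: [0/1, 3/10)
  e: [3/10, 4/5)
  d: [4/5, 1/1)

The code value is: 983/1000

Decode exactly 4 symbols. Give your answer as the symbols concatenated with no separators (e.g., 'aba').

Answer: ddee

Derivation:
Step 1: interval [0/1, 1/1), width = 1/1 - 0/1 = 1/1
  'b': [0/1 + 1/1*0/1, 0/1 + 1/1*3/10) = [0/1, 3/10)
  'e': [0/1 + 1/1*3/10, 0/1 + 1/1*4/5) = [3/10, 4/5)
  'd': [0/1 + 1/1*4/5, 0/1 + 1/1*1/1) = [4/5, 1/1) <- contains code 983/1000
  emit 'd', narrow to [4/5, 1/1)
Step 2: interval [4/5, 1/1), width = 1/1 - 4/5 = 1/5
  'b': [4/5 + 1/5*0/1, 4/5 + 1/5*3/10) = [4/5, 43/50)
  'e': [4/5 + 1/5*3/10, 4/5 + 1/5*4/5) = [43/50, 24/25)
  'd': [4/5 + 1/5*4/5, 4/5 + 1/5*1/1) = [24/25, 1/1) <- contains code 983/1000
  emit 'd', narrow to [24/25, 1/1)
Step 3: interval [24/25, 1/1), width = 1/1 - 24/25 = 1/25
  'b': [24/25 + 1/25*0/1, 24/25 + 1/25*3/10) = [24/25, 243/250)
  'e': [24/25 + 1/25*3/10, 24/25 + 1/25*4/5) = [243/250, 124/125) <- contains code 983/1000
  'd': [24/25 + 1/25*4/5, 24/25 + 1/25*1/1) = [124/125, 1/1)
  emit 'e', narrow to [243/250, 124/125)
Step 4: interval [243/250, 124/125), width = 124/125 - 243/250 = 1/50
  'b': [243/250 + 1/50*0/1, 243/250 + 1/50*3/10) = [243/250, 489/500)
  'e': [243/250 + 1/50*3/10, 243/250 + 1/50*4/5) = [489/500, 247/250) <- contains code 983/1000
  'd': [243/250 + 1/50*4/5, 243/250 + 1/50*1/1) = [247/250, 124/125)
  emit 'e', narrow to [489/500, 247/250)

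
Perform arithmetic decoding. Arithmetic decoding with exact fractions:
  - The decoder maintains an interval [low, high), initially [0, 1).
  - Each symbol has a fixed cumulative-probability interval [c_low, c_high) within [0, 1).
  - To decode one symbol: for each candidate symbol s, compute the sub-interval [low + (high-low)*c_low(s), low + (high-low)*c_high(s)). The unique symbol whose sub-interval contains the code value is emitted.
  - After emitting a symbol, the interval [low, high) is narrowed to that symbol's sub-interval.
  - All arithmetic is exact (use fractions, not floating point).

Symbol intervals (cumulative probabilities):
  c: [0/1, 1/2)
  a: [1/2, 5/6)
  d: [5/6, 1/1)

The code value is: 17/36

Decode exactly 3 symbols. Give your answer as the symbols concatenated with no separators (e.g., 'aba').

Answer: cda

Derivation:
Step 1: interval [0/1, 1/1), width = 1/1 - 0/1 = 1/1
  'c': [0/1 + 1/1*0/1, 0/1 + 1/1*1/2) = [0/1, 1/2) <- contains code 17/36
  'a': [0/1 + 1/1*1/2, 0/1 + 1/1*5/6) = [1/2, 5/6)
  'd': [0/1 + 1/1*5/6, 0/1 + 1/1*1/1) = [5/6, 1/1)
  emit 'c', narrow to [0/1, 1/2)
Step 2: interval [0/1, 1/2), width = 1/2 - 0/1 = 1/2
  'c': [0/1 + 1/2*0/1, 0/1 + 1/2*1/2) = [0/1, 1/4)
  'a': [0/1 + 1/2*1/2, 0/1 + 1/2*5/6) = [1/4, 5/12)
  'd': [0/1 + 1/2*5/6, 0/1 + 1/2*1/1) = [5/12, 1/2) <- contains code 17/36
  emit 'd', narrow to [5/12, 1/2)
Step 3: interval [5/12, 1/2), width = 1/2 - 5/12 = 1/12
  'c': [5/12 + 1/12*0/1, 5/12 + 1/12*1/2) = [5/12, 11/24)
  'a': [5/12 + 1/12*1/2, 5/12 + 1/12*5/6) = [11/24, 35/72) <- contains code 17/36
  'd': [5/12 + 1/12*5/6, 5/12 + 1/12*1/1) = [35/72, 1/2)
  emit 'a', narrow to [11/24, 35/72)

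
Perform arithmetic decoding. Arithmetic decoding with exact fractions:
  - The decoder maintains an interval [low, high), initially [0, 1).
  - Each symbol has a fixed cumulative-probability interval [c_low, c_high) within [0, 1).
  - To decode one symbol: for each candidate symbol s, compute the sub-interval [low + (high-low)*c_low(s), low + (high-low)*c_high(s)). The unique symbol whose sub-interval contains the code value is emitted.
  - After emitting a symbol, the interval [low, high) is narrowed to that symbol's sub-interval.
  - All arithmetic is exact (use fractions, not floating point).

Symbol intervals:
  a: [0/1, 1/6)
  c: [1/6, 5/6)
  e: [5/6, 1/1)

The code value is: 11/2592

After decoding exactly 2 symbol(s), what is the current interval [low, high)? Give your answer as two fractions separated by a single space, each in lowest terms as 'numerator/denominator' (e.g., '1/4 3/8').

Answer: 0/1 1/36

Derivation:
Step 1: interval [0/1, 1/1), width = 1/1 - 0/1 = 1/1
  'a': [0/1 + 1/1*0/1, 0/1 + 1/1*1/6) = [0/1, 1/6) <- contains code 11/2592
  'c': [0/1 + 1/1*1/6, 0/1 + 1/1*5/6) = [1/6, 5/6)
  'e': [0/1 + 1/1*5/6, 0/1 + 1/1*1/1) = [5/6, 1/1)
  emit 'a', narrow to [0/1, 1/6)
Step 2: interval [0/1, 1/6), width = 1/6 - 0/1 = 1/6
  'a': [0/1 + 1/6*0/1, 0/1 + 1/6*1/6) = [0/1, 1/36) <- contains code 11/2592
  'c': [0/1 + 1/6*1/6, 0/1 + 1/6*5/6) = [1/36, 5/36)
  'e': [0/1 + 1/6*5/6, 0/1 + 1/6*1/1) = [5/36, 1/6)
  emit 'a', narrow to [0/1, 1/36)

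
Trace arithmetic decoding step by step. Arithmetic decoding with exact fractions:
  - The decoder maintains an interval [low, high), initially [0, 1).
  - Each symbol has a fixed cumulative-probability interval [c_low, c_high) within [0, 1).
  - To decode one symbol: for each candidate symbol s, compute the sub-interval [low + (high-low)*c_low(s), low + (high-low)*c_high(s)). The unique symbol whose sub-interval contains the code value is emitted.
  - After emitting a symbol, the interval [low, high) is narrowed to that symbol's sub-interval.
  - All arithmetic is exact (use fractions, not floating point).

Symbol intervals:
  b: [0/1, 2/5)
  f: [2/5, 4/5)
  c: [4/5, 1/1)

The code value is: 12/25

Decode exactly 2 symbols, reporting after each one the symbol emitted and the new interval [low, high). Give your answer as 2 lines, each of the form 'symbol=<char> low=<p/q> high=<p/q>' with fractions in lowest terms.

Step 1: interval [0/1, 1/1), width = 1/1 - 0/1 = 1/1
  'b': [0/1 + 1/1*0/1, 0/1 + 1/1*2/5) = [0/1, 2/5)
  'f': [0/1 + 1/1*2/5, 0/1 + 1/1*4/5) = [2/5, 4/5) <- contains code 12/25
  'c': [0/1 + 1/1*4/5, 0/1 + 1/1*1/1) = [4/5, 1/1)
  emit 'f', narrow to [2/5, 4/5)
Step 2: interval [2/5, 4/5), width = 4/5 - 2/5 = 2/5
  'b': [2/5 + 2/5*0/1, 2/5 + 2/5*2/5) = [2/5, 14/25) <- contains code 12/25
  'f': [2/5 + 2/5*2/5, 2/5 + 2/5*4/5) = [14/25, 18/25)
  'c': [2/5 + 2/5*4/5, 2/5 + 2/5*1/1) = [18/25, 4/5)
  emit 'b', narrow to [2/5, 14/25)

Answer: symbol=f low=2/5 high=4/5
symbol=b low=2/5 high=14/25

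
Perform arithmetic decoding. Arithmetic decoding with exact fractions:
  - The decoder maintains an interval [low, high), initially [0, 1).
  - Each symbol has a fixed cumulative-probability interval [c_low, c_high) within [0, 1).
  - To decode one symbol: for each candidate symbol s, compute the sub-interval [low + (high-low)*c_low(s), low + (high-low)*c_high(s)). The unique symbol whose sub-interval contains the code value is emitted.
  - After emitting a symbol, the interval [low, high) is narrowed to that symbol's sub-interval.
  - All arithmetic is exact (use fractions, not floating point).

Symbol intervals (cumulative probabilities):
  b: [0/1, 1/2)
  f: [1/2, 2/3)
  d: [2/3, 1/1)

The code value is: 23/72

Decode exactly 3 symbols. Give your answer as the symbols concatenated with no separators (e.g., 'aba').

Answer: bfd

Derivation:
Step 1: interval [0/1, 1/1), width = 1/1 - 0/1 = 1/1
  'b': [0/1 + 1/1*0/1, 0/1 + 1/1*1/2) = [0/1, 1/2) <- contains code 23/72
  'f': [0/1 + 1/1*1/2, 0/1 + 1/1*2/3) = [1/2, 2/3)
  'd': [0/1 + 1/1*2/3, 0/1 + 1/1*1/1) = [2/3, 1/1)
  emit 'b', narrow to [0/1, 1/2)
Step 2: interval [0/1, 1/2), width = 1/2 - 0/1 = 1/2
  'b': [0/1 + 1/2*0/1, 0/1 + 1/2*1/2) = [0/1, 1/4)
  'f': [0/1 + 1/2*1/2, 0/1 + 1/2*2/3) = [1/4, 1/3) <- contains code 23/72
  'd': [0/1 + 1/2*2/3, 0/1 + 1/2*1/1) = [1/3, 1/2)
  emit 'f', narrow to [1/4, 1/3)
Step 3: interval [1/4, 1/3), width = 1/3 - 1/4 = 1/12
  'b': [1/4 + 1/12*0/1, 1/4 + 1/12*1/2) = [1/4, 7/24)
  'f': [1/4 + 1/12*1/2, 1/4 + 1/12*2/3) = [7/24, 11/36)
  'd': [1/4 + 1/12*2/3, 1/4 + 1/12*1/1) = [11/36, 1/3) <- contains code 23/72
  emit 'd', narrow to [11/36, 1/3)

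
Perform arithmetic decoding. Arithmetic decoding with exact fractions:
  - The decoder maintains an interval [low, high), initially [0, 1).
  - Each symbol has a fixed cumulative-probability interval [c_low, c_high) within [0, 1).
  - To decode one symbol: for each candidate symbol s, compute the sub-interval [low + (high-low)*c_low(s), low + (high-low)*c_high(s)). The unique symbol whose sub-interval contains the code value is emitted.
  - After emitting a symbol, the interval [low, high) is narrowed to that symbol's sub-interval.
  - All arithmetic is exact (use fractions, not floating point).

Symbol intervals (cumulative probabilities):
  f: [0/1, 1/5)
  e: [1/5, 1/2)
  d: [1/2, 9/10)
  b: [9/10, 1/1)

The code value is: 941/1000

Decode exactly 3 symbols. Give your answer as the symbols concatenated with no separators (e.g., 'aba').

Step 1: interval [0/1, 1/1), width = 1/1 - 0/1 = 1/1
  'f': [0/1 + 1/1*0/1, 0/1 + 1/1*1/5) = [0/1, 1/5)
  'e': [0/1 + 1/1*1/5, 0/1 + 1/1*1/2) = [1/5, 1/2)
  'd': [0/1 + 1/1*1/2, 0/1 + 1/1*9/10) = [1/2, 9/10)
  'b': [0/1 + 1/1*9/10, 0/1 + 1/1*1/1) = [9/10, 1/1) <- contains code 941/1000
  emit 'b', narrow to [9/10, 1/1)
Step 2: interval [9/10, 1/1), width = 1/1 - 9/10 = 1/10
  'f': [9/10 + 1/10*0/1, 9/10 + 1/10*1/5) = [9/10, 23/25)
  'e': [9/10 + 1/10*1/5, 9/10 + 1/10*1/2) = [23/25, 19/20) <- contains code 941/1000
  'd': [9/10 + 1/10*1/2, 9/10 + 1/10*9/10) = [19/20, 99/100)
  'b': [9/10 + 1/10*9/10, 9/10 + 1/10*1/1) = [99/100, 1/1)
  emit 'e', narrow to [23/25, 19/20)
Step 3: interval [23/25, 19/20), width = 19/20 - 23/25 = 3/100
  'f': [23/25 + 3/100*0/1, 23/25 + 3/100*1/5) = [23/25, 463/500)
  'e': [23/25 + 3/100*1/5, 23/25 + 3/100*1/2) = [463/500, 187/200)
  'd': [23/25 + 3/100*1/2, 23/25 + 3/100*9/10) = [187/200, 947/1000) <- contains code 941/1000
  'b': [23/25 + 3/100*9/10, 23/25 + 3/100*1/1) = [947/1000, 19/20)
  emit 'd', narrow to [187/200, 947/1000)

Answer: bed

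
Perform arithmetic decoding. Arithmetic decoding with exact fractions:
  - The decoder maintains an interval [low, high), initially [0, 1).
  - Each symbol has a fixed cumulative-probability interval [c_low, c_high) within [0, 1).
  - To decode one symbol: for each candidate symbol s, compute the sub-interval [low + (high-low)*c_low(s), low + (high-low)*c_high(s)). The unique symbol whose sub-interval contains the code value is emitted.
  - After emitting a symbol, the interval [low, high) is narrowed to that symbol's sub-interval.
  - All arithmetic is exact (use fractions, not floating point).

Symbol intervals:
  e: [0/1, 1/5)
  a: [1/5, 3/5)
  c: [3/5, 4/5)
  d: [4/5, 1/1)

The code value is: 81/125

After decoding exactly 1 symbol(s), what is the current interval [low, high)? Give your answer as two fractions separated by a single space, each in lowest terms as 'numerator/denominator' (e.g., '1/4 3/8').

Step 1: interval [0/1, 1/1), width = 1/1 - 0/1 = 1/1
  'e': [0/1 + 1/1*0/1, 0/1 + 1/1*1/5) = [0/1, 1/5)
  'a': [0/1 + 1/1*1/5, 0/1 + 1/1*3/5) = [1/5, 3/5)
  'c': [0/1 + 1/1*3/5, 0/1 + 1/1*4/5) = [3/5, 4/5) <- contains code 81/125
  'd': [0/1 + 1/1*4/5, 0/1 + 1/1*1/1) = [4/5, 1/1)
  emit 'c', narrow to [3/5, 4/5)

Answer: 3/5 4/5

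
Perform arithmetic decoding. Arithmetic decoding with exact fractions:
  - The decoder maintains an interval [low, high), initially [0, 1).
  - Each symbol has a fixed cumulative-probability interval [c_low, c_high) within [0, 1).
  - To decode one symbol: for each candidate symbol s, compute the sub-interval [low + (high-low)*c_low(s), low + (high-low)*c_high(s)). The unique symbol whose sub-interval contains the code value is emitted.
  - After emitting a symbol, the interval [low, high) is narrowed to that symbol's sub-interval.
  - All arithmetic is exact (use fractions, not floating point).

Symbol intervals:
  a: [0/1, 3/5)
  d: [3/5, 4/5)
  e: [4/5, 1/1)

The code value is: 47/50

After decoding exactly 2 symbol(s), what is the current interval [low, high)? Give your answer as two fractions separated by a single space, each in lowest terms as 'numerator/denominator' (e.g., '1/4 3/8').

Step 1: interval [0/1, 1/1), width = 1/1 - 0/1 = 1/1
  'a': [0/1 + 1/1*0/1, 0/1 + 1/1*3/5) = [0/1, 3/5)
  'd': [0/1 + 1/1*3/5, 0/1 + 1/1*4/5) = [3/5, 4/5)
  'e': [0/1 + 1/1*4/5, 0/1 + 1/1*1/1) = [4/5, 1/1) <- contains code 47/50
  emit 'e', narrow to [4/5, 1/1)
Step 2: interval [4/5, 1/1), width = 1/1 - 4/5 = 1/5
  'a': [4/5 + 1/5*0/1, 4/5 + 1/5*3/5) = [4/5, 23/25)
  'd': [4/5 + 1/5*3/5, 4/5 + 1/5*4/5) = [23/25, 24/25) <- contains code 47/50
  'e': [4/5 + 1/5*4/5, 4/5 + 1/5*1/1) = [24/25, 1/1)
  emit 'd', narrow to [23/25, 24/25)

Answer: 23/25 24/25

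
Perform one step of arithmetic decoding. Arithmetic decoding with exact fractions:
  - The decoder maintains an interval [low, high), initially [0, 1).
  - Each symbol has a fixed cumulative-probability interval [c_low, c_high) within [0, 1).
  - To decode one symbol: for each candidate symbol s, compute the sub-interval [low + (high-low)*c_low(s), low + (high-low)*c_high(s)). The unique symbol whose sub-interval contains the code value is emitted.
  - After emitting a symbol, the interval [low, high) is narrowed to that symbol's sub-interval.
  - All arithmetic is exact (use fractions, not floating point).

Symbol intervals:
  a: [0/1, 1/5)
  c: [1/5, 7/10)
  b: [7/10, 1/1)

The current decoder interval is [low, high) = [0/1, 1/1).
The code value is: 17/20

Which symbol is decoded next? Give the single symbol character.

Interval width = high − low = 1/1 − 0/1 = 1/1
Scaled code = (code − low) / width = (17/20 − 0/1) / 1/1 = 17/20
  a: [0/1, 1/5) 
  c: [1/5, 7/10) 
  b: [7/10, 1/1) ← scaled code falls here ✓

Answer: b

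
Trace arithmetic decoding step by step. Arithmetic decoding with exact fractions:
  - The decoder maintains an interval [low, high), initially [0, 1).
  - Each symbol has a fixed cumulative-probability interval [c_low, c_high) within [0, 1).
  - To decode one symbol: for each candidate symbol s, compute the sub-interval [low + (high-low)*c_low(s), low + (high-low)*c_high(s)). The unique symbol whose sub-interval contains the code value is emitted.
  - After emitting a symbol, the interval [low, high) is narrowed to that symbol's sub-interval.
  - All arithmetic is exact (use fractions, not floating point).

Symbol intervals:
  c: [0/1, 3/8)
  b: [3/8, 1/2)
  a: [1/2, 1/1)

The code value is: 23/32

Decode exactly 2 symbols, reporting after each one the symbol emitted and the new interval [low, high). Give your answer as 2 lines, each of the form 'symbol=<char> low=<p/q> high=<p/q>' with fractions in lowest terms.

Step 1: interval [0/1, 1/1), width = 1/1 - 0/1 = 1/1
  'c': [0/1 + 1/1*0/1, 0/1 + 1/1*3/8) = [0/1, 3/8)
  'b': [0/1 + 1/1*3/8, 0/1 + 1/1*1/2) = [3/8, 1/2)
  'a': [0/1 + 1/1*1/2, 0/1 + 1/1*1/1) = [1/2, 1/1) <- contains code 23/32
  emit 'a', narrow to [1/2, 1/1)
Step 2: interval [1/2, 1/1), width = 1/1 - 1/2 = 1/2
  'c': [1/2 + 1/2*0/1, 1/2 + 1/2*3/8) = [1/2, 11/16)
  'b': [1/2 + 1/2*3/8, 1/2 + 1/2*1/2) = [11/16, 3/4) <- contains code 23/32
  'a': [1/2 + 1/2*1/2, 1/2 + 1/2*1/1) = [3/4, 1/1)
  emit 'b', narrow to [11/16, 3/4)

Answer: symbol=a low=1/2 high=1/1
symbol=b low=11/16 high=3/4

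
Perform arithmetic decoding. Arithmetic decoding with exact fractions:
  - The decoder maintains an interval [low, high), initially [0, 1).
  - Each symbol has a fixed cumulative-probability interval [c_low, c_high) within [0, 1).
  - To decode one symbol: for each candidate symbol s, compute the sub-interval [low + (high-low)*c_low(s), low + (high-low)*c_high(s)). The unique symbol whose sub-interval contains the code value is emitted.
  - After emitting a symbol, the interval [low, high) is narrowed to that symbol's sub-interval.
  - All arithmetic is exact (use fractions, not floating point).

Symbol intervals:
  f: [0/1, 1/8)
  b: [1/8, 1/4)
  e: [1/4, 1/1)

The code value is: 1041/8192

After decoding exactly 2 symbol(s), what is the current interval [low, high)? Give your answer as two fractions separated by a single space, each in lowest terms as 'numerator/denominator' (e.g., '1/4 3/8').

Answer: 1/8 9/64

Derivation:
Step 1: interval [0/1, 1/1), width = 1/1 - 0/1 = 1/1
  'f': [0/1 + 1/1*0/1, 0/1 + 1/1*1/8) = [0/1, 1/8)
  'b': [0/1 + 1/1*1/8, 0/1 + 1/1*1/4) = [1/8, 1/4) <- contains code 1041/8192
  'e': [0/1 + 1/1*1/4, 0/1 + 1/1*1/1) = [1/4, 1/1)
  emit 'b', narrow to [1/8, 1/4)
Step 2: interval [1/8, 1/4), width = 1/4 - 1/8 = 1/8
  'f': [1/8 + 1/8*0/1, 1/8 + 1/8*1/8) = [1/8, 9/64) <- contains code 1041/8192
  'b': [1/8 + 1/8*1/8, 1/8 + 1/8*1/4) = [9/64, 5/32)
  'e': [1/8 + 1/8*1/4, 1/8 + 1/8*1/1) = [5/32, 1/4)
  emit 'f', narrow to [1/8, 9/64)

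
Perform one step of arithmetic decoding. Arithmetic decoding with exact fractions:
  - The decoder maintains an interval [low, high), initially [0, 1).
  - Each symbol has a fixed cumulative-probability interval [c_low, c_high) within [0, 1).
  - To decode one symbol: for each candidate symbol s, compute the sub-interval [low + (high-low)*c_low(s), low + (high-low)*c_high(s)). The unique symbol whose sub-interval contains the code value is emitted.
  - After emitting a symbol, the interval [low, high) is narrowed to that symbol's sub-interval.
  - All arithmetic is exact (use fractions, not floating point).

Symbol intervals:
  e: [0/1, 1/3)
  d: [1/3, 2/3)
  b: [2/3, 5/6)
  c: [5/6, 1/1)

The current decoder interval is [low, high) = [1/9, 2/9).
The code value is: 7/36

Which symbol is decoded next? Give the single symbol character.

Answer: b

Derivation:
Interval width = high − low = 2/9 − 1/9 = 1/9
Scaled code = (code − low) / width = (7/36 − 1/9) / 1/9 = 3/4
  e: [0/1, 1/3) 
  d: [1/3, 2/3) 
  b: [2/3, 5/6) ← scaled code falls here ✓
  c: [5/6, 1/1) 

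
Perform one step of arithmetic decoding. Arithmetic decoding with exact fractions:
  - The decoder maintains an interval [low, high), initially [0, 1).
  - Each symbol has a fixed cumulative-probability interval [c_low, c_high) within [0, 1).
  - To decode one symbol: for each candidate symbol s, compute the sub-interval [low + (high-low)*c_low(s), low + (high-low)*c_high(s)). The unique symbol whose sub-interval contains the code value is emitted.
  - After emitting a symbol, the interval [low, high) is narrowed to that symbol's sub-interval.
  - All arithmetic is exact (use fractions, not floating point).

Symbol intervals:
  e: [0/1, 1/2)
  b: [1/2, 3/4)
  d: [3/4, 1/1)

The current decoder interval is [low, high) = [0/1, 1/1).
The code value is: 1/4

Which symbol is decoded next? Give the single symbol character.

Interval width = high − low = 1/1 − 0/1 = 1/1
Scaled code = (code − low) / width = (1/4 − 0/1) / 1/1 = 1/4
  e: [0/1, 1/2) ← scaled code falls here ✓
  b: [1/2, 3/4) 
  d: [3/4, 1/1) 

Answer: e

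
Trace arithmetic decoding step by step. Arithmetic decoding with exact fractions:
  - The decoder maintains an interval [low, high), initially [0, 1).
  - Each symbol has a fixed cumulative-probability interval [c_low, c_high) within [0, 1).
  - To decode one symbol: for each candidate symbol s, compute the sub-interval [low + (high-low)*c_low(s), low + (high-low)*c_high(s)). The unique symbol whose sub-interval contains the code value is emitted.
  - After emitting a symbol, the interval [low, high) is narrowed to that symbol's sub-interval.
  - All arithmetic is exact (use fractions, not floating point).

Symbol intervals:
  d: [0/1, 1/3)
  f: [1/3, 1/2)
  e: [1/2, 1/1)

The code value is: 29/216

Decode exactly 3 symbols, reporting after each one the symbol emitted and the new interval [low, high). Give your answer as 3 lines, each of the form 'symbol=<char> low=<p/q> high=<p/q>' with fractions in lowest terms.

Answer: symbol=d low=0/1 high=1/3
symbol=f low=1/9 high=1/6
symbol=f low=7/54 high=5/36

Derivation:
Step 1: interval [0/1, 1/1), width = 1/1 - 0/1 = 1/1
  'd': [0/1 + 1/1*0/1, 0/1 + 1/1*1/3) = [0/1, 1/3) <- contains code 29/216
  'f': [0/1 + 1/1*1/3, 0/1 + 1/1*1/2) = [1/3, 1/2)
  'e': [0/1 + 1/1*1/2, 0/1 + 1/1*1/1) = [1/2, 1/1)
  emit 'd', narrow to [0/1, 1/3)
Step 2: interval [0/1, 1/3), width = 1/3 - 0/1 = 1/3
  'd': [0/1 + 1/3*0/1, 0/1 + 1/3*1/3) = [0/1, 1/9)
  'f': [0/1 + 1/3*1/3, 0/1 + 1/3*1/2) = [1/9, 1/6) <- contains code 29/216
  'e': [0/1 + 1/3*1/2, 0/1 + 1/3*1/1) = [1/6, 1/3)
  emit 'f', narrow to [1/9, 1/6)
Step 3: interval [1/9, 1/6), width = 1/6 - 1/9 = 1/18
  'd': [1/9 + 1/18*0/1, 1/9 + 1/18*1/3) = [1/9, 7/54)
  'f': [1/9 + 1/18*1/3, 1/9 + 1/18*1/2) = [7/54, 5/36) <- contains code 29/216
  'e': [1/9 + 1/18*1/2, 1/9 + 1/18*1/1) = [5/36, 1/6)
  emit 'f', narrow to [7/54, 5/36)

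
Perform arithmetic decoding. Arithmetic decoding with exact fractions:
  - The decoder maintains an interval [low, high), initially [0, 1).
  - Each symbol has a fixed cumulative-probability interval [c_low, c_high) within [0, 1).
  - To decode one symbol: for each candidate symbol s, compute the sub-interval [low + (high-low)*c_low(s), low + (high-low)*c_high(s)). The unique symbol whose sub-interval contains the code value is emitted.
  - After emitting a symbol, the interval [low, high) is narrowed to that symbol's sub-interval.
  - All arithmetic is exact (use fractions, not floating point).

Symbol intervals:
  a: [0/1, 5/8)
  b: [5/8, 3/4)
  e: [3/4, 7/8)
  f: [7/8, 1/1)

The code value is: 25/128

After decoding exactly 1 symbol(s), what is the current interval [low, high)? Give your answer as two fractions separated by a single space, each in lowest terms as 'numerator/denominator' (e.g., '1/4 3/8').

Step 1: interval [0/1, 1/1), width = 1/1 - 0/1 = 1/1
  'a': [0/1 + 1/1*0/1, 0/1 + 1/1*5/8) = [0/1, 5/8) <- contains code 25/128
  'b': [0/1 + 1/1*5/8, 0/1 + 1/1*3/4) = [5/8, 3/4)
  'e': [0/1 + 1/1*3/4, 0/1 + 1/1*7/8) = [3/4, 7/8)
  'f': [0/1 + 1/1*7/8, 0/1 + 1/1*1/1) = [7/8, 1/1)
  emit 'a', narrow to [0/1, 5/8)

Answer: 0/1 5/8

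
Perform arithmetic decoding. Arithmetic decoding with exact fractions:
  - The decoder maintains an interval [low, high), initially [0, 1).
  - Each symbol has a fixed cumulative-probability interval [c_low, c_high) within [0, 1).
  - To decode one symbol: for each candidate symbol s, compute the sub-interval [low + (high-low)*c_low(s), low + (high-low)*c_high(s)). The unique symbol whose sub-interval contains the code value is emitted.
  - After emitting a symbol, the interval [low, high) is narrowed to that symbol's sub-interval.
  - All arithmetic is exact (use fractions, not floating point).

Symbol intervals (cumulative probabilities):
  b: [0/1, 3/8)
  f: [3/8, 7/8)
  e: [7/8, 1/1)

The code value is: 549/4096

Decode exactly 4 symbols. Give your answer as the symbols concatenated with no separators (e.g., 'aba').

Step 1: interval [0/1, 1/1), width = 1/1 - 0/1 = 1/1
  'b': [0/1 + 1/1*0/1, 0/1 + 1/1*3/8) = [0/1, 3/8) <- contains code 549/4096
  'f': [0/1 + 1/1*3/8, 0/1 + 1/1*7/8) = [3/8, 7/8)
  'e': [0/1 + 1/1*7/8, 0/1 + 1/1*1/1) = [7/8, 1/1)
  emit 'b', narrow to [0/1, 3/8)
Step 2: interval [0/1, 3/8), width = 3/8 - 0/1 = 3/8
  'b': [0/1 + 3/8*0/1, 0/1 + 3/8*3/8) = [0/1, 9/64) <- contains code 549/4096
  'f': [0/1 + 3/8*3/8, 0/1 + 3/8*7/8) = [9/64, 21/64)
  'e': [0/1 + 3/8*7/8, 0/1 + 3/8*1/1) = [21/64, 3/8)
  emit 'b', narrow to [0/1, 9/64)
Step 3: interval [0/1, 9/64), width = 9/64 - 0/1 = 9/64
  'b': [0/1 + 9/64*0/1, 0/1 + 9/64*3/8) = [0/1, 27/512)
  'f': [0/1 + 9/64*3/8, 0/1 + 9/64*7/8) = [27/512, 63/512)
  'e': [0/1 + 9/64*7/8, 0/1 + 9/64*1/1) = [63/512, 9/64) <- contains code 549/4096
  emit 'e', narrow to [63/512, 9/64)
Step 4: interval [63/512, 9/64), width = 9/64 - 63/512 = 9/512
  'b': [63/512 + 9/512*0/1, 63/512 + 9/512*3/8) = [63/512, 531/4096)
  'f': [63/512 + 9/512*3/8, 63/512 + 9/512*7/8) = [531/4096, 567/4096) <- contains code 549/4096
  'e': [63/512 + 9/512*7/8, 63/512 + 9/512*1/1) = [567/4096, 9/64)
  emit 'f', narrow to [531/4096, 567/4096)

Answer: bbef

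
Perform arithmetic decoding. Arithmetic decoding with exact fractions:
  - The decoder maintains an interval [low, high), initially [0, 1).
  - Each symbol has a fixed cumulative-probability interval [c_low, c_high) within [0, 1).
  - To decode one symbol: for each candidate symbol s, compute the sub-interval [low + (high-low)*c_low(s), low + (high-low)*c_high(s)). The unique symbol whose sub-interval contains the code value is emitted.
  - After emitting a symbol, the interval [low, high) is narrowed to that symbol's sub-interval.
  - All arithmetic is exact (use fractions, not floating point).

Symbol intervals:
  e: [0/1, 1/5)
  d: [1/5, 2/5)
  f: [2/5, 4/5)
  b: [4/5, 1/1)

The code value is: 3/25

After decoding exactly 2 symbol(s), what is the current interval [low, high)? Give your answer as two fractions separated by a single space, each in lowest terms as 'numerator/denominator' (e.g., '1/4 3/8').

Step 1: interval [0/1, 1/1), width = 1/1 - 0/1 = 1/1
  'e': [0/1 + 1/1*0/1, 0/1 + 1/1*1/5) = [0/1, 1/5) <- contains code 3/25
  'd': [0/1 + 1/1*1/5, 0/1 + 1/1*2/5) = [1/5, 2/5)
  'f': [0/1 + 1/1*2/5, 0/1 + 1/1*4/5) = [2/5, 4/5)
  'b': [0/1 + 1/1*4/5, 0/1 + 1/1*1/1) = [4/5, 1/1)
  emit 'e', narrow to [0/1, 1/5)
Step 2: interval [0/1, 1/5), width = 1/5 - 0/1 = 1/5
  'e': [0/1 + 1/5*0/1, 0/1 + 1/5*1/5) = [0/1, 1/25)
  'd': [0/1 + 1/5*1/5, 0/1 + 1/5*2/5) = [1/25, 2/25)
  'f': [0/1 + 1/5*2/5, 0/1 + 1/5*4/5) = [2/25, 4/25) <- contains code 3/25
  'b': [0/1 + 1/5*4/5, 0/1 + 1/5*1/1) = [4/25, 1/5)
  emit 'f', narrow to [2/25, 4/25)

Answer: 2/25 4/25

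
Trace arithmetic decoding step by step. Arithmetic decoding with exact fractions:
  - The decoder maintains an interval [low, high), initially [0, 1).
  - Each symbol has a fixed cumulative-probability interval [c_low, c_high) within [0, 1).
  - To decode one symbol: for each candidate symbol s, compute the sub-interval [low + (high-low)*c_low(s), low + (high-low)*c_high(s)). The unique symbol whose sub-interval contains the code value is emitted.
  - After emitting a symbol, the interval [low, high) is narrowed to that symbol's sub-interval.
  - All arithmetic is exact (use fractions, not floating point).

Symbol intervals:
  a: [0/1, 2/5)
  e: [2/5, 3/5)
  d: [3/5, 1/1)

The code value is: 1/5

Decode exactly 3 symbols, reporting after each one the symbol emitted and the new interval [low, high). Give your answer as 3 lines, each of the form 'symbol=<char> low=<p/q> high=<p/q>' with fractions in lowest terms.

Step 1: interval [0/1, 1/1), width = 1/1 - 0/1 = 1/1
  'a': [0/1 + 1/1*0/1, 0/1 + 1/1*2/5) = [0/1, 2/5) <- contains code 1/5
  'e': [0/1 + 1/1*2/5, 0/1 + 1/1*3/5) = [2/5, 3/5)
  'd': [0/1 + 1/1*3/5, 0/1 + 1/1*1/1) = [3/5, 1/1)
  emit 'a', narrow to [0/1, 2/5)
Step 2: interval [0/1, 2/5), width = 2/5 - 0/1 = 2/5
  'a': [0/1 + 2/5*0/1, 0/1 + 2/5*2/5) = [0/1, 4/25)
  'e': [0/1 + 2/5*2/5, 0/1 + 2/5*3/5) = [4/25, 6/25) <- contains code 1/5
  'd': [0/1 + 2/5*3/5, 0/1 + 2/5*1/1) = [6/25, 2/5)
  emit 'e', narrow to [4/25, 6/25)
Step 3: interval [4/25, 6/25), width = 6/25 - 4/25 = 2/25
  'a': [4/25 + 2/25*0/1, 4/25 + 2/25*2/5) = [4/25, 24/125)
  'e': [4/25 + 2/25*2/5, 4/25 + 2/25*3/5) = [24/125, 26/125) <- contains code 1/5
  'd': [4/25 + 2/25*3/5, 4/25 + 2/25*1/1) = [26/125, 6/25)
  emit 'e', narrow to [24/125, 26/125)

Answer: symbol=a low=0/1 high=2/5
symbol=e low=4/25 high=6/25
symbol=e low=24/125 high=26/125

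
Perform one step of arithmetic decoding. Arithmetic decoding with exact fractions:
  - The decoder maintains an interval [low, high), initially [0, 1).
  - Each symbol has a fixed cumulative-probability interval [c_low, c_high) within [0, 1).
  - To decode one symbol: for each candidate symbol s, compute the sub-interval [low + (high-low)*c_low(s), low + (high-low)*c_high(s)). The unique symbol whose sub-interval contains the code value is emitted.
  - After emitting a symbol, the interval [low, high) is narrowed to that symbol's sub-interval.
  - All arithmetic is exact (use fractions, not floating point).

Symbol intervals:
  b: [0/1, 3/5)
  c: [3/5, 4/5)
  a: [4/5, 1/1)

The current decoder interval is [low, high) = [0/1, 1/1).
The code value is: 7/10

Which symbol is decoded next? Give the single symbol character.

Interval width = high − low = 1/1 − 0/1 = 1/1
Scaled code = (code − low) / width = (7/10 − 0/1) / 1/1 = 7/10
  b: [0/1, 3/5) 
  c: [3/5, 4/5) ← scaled code falls here ✓
  a: [4/5, 1/1) 

Answer: c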